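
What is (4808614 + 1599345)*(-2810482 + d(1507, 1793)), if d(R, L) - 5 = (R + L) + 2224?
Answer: -17974023820927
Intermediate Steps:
d(R, L) = 2229 + L + R (d(R, L) = 5 + ((R + L) + 2224) = 5 + ((L + R) + 2224) = 5 + (2224 + L + R) = 2229 + L + R)
(4808614 + 1599345)*(-2810482 + d(1507, 1793)) = (4808614 + 1599345)*(-2810482 + (2229 + 1793 + 1507)) = 6407959*(-2810482 + 5529) = 6407959*(-2804953) = -17974023820927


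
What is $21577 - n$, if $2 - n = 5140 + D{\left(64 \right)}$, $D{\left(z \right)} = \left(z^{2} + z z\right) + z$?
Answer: $34971$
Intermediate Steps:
$D{\left(z \right)} = z + 2 z^{2}$ ($D{\left(z \right)} = \left(z^{2} + z^{2}\right) + z = 2 z^{2} + z = z + 2 z^{2}$)
$n = -13394$ ($n = 2 - \left(5140 + 64 \left(1 + 2 \cdot 64\right)\right) = 2 - \left(5140 + 64 \left(1 + 128\right)\right) = 2 - \left(5140 + 64 \cdot 129\right) = 2 - \left(5140 + 8256\right) = 2 - 13396 = -13394$)
$21577 - n = 21577 - -13394 = 21577 + 13394 = 34971$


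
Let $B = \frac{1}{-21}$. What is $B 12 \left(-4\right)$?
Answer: $\frac{16}{7} \approx 2.2857$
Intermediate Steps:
$B = - \frac{1}{21} \approx -0.047619$
$B 12 \left(-4\right) = \left(- \frac{1}{21}\right) 12 \left(-4\right) = \left(- \frac{4}{7}\right) \left(-4\right) = \frac{16}{7}$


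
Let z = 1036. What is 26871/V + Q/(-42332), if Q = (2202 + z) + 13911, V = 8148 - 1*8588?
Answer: -286262183/4656520 ≈ -61.476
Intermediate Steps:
V = -440 (V = 8148 - 8588 = -440)
Q = 17149 (Q = (2202 + 1036) + 13911 = 3238 + 13911 = 17149)
26871/V + Q/(-42332) = 26871/(-440) + 17149/(-42332) = 26871*(-1/440) + 17149*(-1/42332) = -26871/440 - 17149/42332 = -286262183/4656520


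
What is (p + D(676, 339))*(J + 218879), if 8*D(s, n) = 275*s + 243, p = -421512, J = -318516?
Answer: 317438799061/8 ≈ 3.9680e+10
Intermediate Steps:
D(s, n) = 243/8 + 275*s/8 (D(s, n) = (275*s + 243)/8 = (243 + 275*s)/8 = 243/8 + 275*s/8)
(p + D(676, 339))*(J + 218879) = (-421512 + (243/8 + (275/8)*676))*(-318516 + 218879) = (-421512 + (243/8 + 46475/2))*(-99637) = (-421512 + 186143/8)*(-99637) = -3185953/8*(-99637) = 317438799061/8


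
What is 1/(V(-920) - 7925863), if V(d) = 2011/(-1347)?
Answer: -1347/10676139472 ≈ -1.2617e-7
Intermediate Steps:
V(d) = -2011/1347 (V(d) = 2011*(-1/1347) = -2011/1347)
1/(V(-920) - 7925863) = 1/(-2011/1347 - 7925863) = 1/(-10676139472/1347) = -1347/10676139472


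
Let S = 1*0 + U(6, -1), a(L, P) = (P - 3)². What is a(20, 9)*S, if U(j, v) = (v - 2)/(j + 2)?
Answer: -27/2 ≈ -13.500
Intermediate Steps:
U(j, v) = (-2 + v)/(2 + j)
a(L, P) = (-3 + P)²
S = -3/8 (S = 1*0 + (-2 - 1)/(2 + 6) = 0 - 3/8 = -3/8 ≈ -0.37500)
a(20, 9)*S = (-3 + 9)²*(-3/8) = 6²*(-3/8) = 36*(-3/8) = -27/2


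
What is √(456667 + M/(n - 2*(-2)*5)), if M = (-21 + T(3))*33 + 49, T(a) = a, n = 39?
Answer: 2*√397406418/59 ≈ 675.76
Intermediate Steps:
M = -545 (M = (-21 + 3)*33 + 49 = -18*33 + 49 = -594 + 49 = -545)
√(456667 + M/(n - 2*(-2)*5)) = √(456667 - 545/(39 - 2*(-2)*5)) = √(456667 - 545/(39 + 4*5)) = √(456667 - 545/(39 + 20)) = √(456667 - 545/59) = √(26942808/59) = 2*√397406418/59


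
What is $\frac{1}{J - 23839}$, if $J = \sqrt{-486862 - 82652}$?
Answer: $- \frac{23839}{568867435} - \frac{i \sqrt{569514}}{568867435} \approx -4.1906 \cdot 10^{-5} - 1.3266 \cdot 10^{-6} i$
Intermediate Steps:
$J = i \sqrt{569514}$ ($J = \sqrt{-569514} = i \sqrt{569514} \approx 754.66 i$)
$\frac{1}{J - 23839} = \frac{1}{i \sqrt{569514} - 23839} = \frac{1}{-23839 + i \sqrt{569514}}$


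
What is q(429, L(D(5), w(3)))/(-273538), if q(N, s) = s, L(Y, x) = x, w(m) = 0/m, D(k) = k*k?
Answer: 0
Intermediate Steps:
D(k) = k²
w(m) = 0
q(429, L(D(5), w(3)))/(-273538) = 0/(-273538) = 0*(-1/273538) = 0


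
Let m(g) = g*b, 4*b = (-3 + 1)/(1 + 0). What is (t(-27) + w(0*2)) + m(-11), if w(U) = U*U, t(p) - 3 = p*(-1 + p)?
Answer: 1529/2 ≈ 764.50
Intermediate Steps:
b = -½ (b = ((-3 + 1)/(1 + 0))/4 = (-2/1)/4 = (-2*1)/4 = (¼)*(-2) = -½ ≈ -0.50000)
t(p) = 3 + p*(-1 + p)
m(g) = -g/2 (m(g) = g*(-½) = -g/2)
w(U) = U²
(t(-27) + w(0*2)) + m(-11) = ((3 + (-27)² - 1*(-27)) + (0*2)²) - ½*(-11) = ((3 + 729 + 27) + 0²) + 11/2 = (759 + 0) + 11/2 = 759 + 11/2 = 1529/2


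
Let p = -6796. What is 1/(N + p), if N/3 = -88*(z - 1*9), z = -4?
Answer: -1/3364 ≈ -0.00029727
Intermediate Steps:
N = 3432 (N = 3*(-88*(-4 - 1*9)) = 3*(-88*(-4 - 9)) = 3*(-88*(-13)) = 3*1144 = 3432)
1/(N + p) = 1/(3432 - 6796) = 1/(-3364) = -1/3364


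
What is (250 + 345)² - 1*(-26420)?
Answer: 380445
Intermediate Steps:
(250 + 345)² - 1*(-26420) = 595² + 26420 = 354025 + 26420 = 380445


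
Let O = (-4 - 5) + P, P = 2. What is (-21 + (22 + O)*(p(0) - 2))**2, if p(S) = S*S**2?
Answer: 2601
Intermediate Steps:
O = -7 (O = (-4 - 5) + 2 = -9 + 2 = -7)
p(S) = S**3
(-21 + (22 + O)*(p(0) - 2))**2 = (-21 + (22 - 7)*(0**3 - 2))**2 = (-21 + 15*(0 - 2))**2 = (-21 + 15*(-2))**2 = (-21 - 30)**2 = (-51)**2 = 2601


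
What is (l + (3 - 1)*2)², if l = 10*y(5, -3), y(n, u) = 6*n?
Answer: 92416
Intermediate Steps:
l = 300 (l = 10*(6*5) = 10*30 = 300)
(l + (3 - 1)*2)² = (300 + (3 - 1)*2)² = (300 + 2*2)² = (300 + 4)² = 304² = 92416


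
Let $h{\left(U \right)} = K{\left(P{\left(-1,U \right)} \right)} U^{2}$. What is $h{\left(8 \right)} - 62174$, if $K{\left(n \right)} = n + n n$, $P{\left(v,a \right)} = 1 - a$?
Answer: $-59486$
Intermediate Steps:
$K{\left(n \right)} = n + n^{2}$
$h{\left(U \right)} = U^{2} \left(1 - U\right) \left(2 - U\right)$ ($h{\left(U \right)} = \left(1 - U\right) \left(1 - \left(-1 + U\right)\right) U^{2} = \left(1 - U\right) \left(2 - U\right) U^{2} = U^{2} \left(1 - U\right) \left(2 - U\right)$)
$h{\left(8 \right)} - 62174 = 8^{2} \left(-1 + 8\right) \left(-2 + 8\right) - 62174 = 64 \cdot 7 \cdot 6 - 62174 = 2688 - 62174 = -59486$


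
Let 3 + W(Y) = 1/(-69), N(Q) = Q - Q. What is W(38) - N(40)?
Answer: -208/69 ≈ -3.0145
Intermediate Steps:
N(Q) = 0
W(Y) = -208/69 (W(Y) = -3 + 1/(-69) = -3 - 1/69 = -208/69)
W(38) - N(40) = -208/69 - 1*0 = -208/69 + 0 = -208/69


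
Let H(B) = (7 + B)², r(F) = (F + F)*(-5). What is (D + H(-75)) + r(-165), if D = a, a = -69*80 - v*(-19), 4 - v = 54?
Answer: -196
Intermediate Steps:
v = -50 (v = 4 - 1*54 = 4 - 54 = -50)
r(F) = -10*F (r(F) = (2*F)*(-5) = -10*F)
a = -6470 (a = -69*80 - (-50)*(-19) = -5520 - 1*950 = -5520 - 950 = -6470)
D = -6470
(D + H(-75)) + r(-165) = (-6470 + (7 - 75)²) - 10*(-165) = (-6470 + (-68)²) + 1650 = (-6470 + 4624) + 1650 = -1846 + 1650 = -196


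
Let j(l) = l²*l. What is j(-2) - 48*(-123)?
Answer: 5896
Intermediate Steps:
j(l) = l³
j(-2) - 48*(-123) = (-2)³ - 48*(-123) = -8 + 5904 = 5896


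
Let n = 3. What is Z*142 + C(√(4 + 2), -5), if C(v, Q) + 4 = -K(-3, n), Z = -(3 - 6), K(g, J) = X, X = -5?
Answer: 427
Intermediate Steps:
K(g, J) = -5
Z = 3 (Z = -1*(-3) = 3)
C(v, Q) = 1 (C(v, Q) = -4 - 1*(-5) = -4 + 5 = 1)
Z*142 + C(√(4 + 2), -5) = 3*142 + 1 = 426 + 1 = 427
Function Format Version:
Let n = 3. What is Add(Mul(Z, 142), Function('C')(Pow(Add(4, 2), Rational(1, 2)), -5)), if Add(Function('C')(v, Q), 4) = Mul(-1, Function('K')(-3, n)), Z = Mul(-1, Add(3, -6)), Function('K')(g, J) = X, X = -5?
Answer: 427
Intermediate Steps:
Function('K')(g, J) = -5
Z = 3 (Z = Mul(-1, -3) = 3)
Function('C')(v, Q) = 1 (Function('C')(v, Q) = Add(-4, Mul(-1, -5)) = Add(-4, 5) = 1)
Add(Mul(Z, 142), Function('C')(Pow(Add(4, 2), Rational(1, 2)), -5)) = Add(Mul(3, 142), 1) = Add(426, 1) = 427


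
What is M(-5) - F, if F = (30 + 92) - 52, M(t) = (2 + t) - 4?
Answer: -77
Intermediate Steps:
M(t) = -2 + t
F = 70 (F = 122 - 52 = 70)
M(-5) - F = (-2 - 5) - 1*70 = -7 - 70 = -77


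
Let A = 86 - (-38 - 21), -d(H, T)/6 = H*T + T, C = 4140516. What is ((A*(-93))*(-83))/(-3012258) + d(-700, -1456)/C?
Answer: -639681618647/346452845698 ≈ -1.8464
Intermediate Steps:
d(H, T) = -6*T - 6*H*T (d(H, T) = -6*(H*T + T) = -6*(T + H*T) = -6*T - 6*H*T)
A = 145 (A = 86 - 1*(-59) = 86 + 59 = 145)
((A*(-93))*(-83))/(-3012258) + d(-700, -1456)/C = ((145*(-93))*(-83))/(-3012258) - 6*(-1456)*(1 - 700)/4140516 = -13485*(-83)*(-1/3012258) - 6*(-1456)*(-699)*(1/4140516) = 1119255*(-1/3012258) - 6106464*1/4140516 = -373085/1004086 - 508872/345043 = -639681618647/346452845698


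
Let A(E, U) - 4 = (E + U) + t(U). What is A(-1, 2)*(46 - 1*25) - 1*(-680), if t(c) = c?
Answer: 827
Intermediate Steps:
A(E, U) = 4 + E + 2*U (A(E, U) = 4 + ((E + U) + U) = 4 + (E + 2*U) = 4 + E + 2*U)
A(-1, 2)*(46 - 1*25) - 1*(-680) = (4 - 1 + 2*2)*(46 - 1*25) - 1*(-680) = (4 - 1 + 4)*(46 - 25) + 680 = 7*21 + 680 = 147 + 680 = 827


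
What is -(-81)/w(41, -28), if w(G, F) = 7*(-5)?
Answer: -81/35 ≈ -2.3143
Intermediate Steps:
w(G, F) = -35
-(-81)/w(41, -28) = -(-81)/(-35) = -(-81)*(-1)/35 = -9*9/35 = -81/35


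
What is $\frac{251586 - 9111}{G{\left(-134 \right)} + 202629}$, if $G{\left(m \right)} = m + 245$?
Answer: $\frac{16165}{13516} \approx 1.196$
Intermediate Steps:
$G{\left(m \right)} = 245 + m$
$\frac{251586 - 9111}{G{\left(-134 \right)} + 202629} = \frac{251586 - 9111}{\left(245 - 134\right) + 202629} = \frac{242475}{111 + 202629} = \frac{242475}{202740} = 242475 \cdot \frac{1}{202740} = \frac{16165}{13516}$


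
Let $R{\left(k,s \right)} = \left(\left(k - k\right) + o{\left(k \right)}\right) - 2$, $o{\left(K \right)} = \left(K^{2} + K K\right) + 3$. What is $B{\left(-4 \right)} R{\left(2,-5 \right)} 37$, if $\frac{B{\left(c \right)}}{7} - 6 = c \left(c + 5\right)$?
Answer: $4662$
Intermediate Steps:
$o{\left(K \right)} = 3 + 2 K^{2}$ ($o{\left(K \right)} = \left(K^{2} + K^{2}\right) + 3 = 2 K^{2} + 3 = 3 + 2 K^{2}$)
$R{\left(k,s \right)} = 1 + 2 k^{2}$ ($R{\left(k,s \right)} = \left(\left(k - k\right) + \left(3 + 2 k^{2}\right)\right) - 2 = \left(0 + \left(3 + 2 k^{2}\right)\right) - 2 = \left(3 + 2 k^{2}\right) - 2 = 1 + 2 k^{2}$)
$B{\left(c \right)} = 42 + 7 c \left(5 + c\right)$ ($B{\left(c \right)} = 42 + 7 c \left(c + 5\right) = 42 + 7 c \left(5 + c\right)$)
$B{\left(-4 \right)} R{\left(2,-5 \right)} 37 = \left(42 + 7 \left(-4\right)^{2} + 35 \left(-4\right)\right) \left(1 + 2 \cdot 2^{2}\right) 37 = \left(42 + 7 \cdot 16 - 140\right) \left(1 + 2 \cdot 4\right) 37 = \left(42 + 112 - 140\right) \left(1 + 8\right) 37 = 14 \cdot 9 \cdot 37 = 126 \cdot 37 = 4662$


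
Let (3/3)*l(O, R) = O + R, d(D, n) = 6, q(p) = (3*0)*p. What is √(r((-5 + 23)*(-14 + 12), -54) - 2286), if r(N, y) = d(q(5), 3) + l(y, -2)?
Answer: 4*I*√146 ≈ 48.332*I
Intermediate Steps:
q(p) = 0 (q(p) = 0*p = 0)
l(O, R) = O + R
r(N, y) = 4 + y (r(N, y) = 6 + (y - 2) = 6 + (-2 + y) = 4 + y)
√(r((-5 + 23)*(-14 + 12), -54) - 2286) = √((4 - 54) - 2286) = √(-50 - 2286) = √(-2336) = 4*I*√146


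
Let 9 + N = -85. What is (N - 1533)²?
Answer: 2647129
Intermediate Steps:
N = -94 (N = -9 - 85 = -94)
(N - 1533)² = (-94 - 1533)² = (-1627)² = 2647129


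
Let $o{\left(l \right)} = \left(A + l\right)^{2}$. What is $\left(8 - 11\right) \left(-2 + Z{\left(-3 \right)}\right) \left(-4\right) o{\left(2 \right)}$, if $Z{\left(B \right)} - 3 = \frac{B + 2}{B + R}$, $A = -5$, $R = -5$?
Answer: $\frac{243}{2} \approx 121.5$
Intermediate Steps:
$Z{\left(B \right)} = 3 + \frac{2 + B}{-5 + B}$ ($Z{\left(B \right)} = 3 + \frac{B + 2}{B - 5} = 3 + \frac{2 + B}{-5 + B}$)
$o{\left(l \right)} = \left(-5 + l\right)^{2}$
$\left(8 - 11\right) \left(-2 + Z{\left(-3 \right)}\right) \left(-4\right) o{\left(2 \right)} = \left(8 - 11\right) \left(-2 + \frac{-13 + 4 \left(-3\right)}{-5 - 3}\right) \left(-4\right) \left(-5 + 2\right)^{2} = \left(8 - 11\right) \left(-2 + \frac{-13 - 12}{-8}\right) \left(-4\right) \left(-3\right)^{2} = - 3 \left(-2 - - \frac{25}{8}\right) \left(-4\right) 9 = - 3 \left(-2 + \frac{25}{8}\right) \left(-4\right) 9 = - 3 \cdot \frac{9}{8} \left(-4\right) 9 = \left(-3\right) \left(- \frac{9}{2}\right) 9 = \frac{27}{2} \cdot 9 = \frac{243}{2}$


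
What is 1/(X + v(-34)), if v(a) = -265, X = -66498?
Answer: -1/66763 ≈ -1.4978e-5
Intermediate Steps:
1/(X + v(-34)) = 1/(-66498 - 265) = 1/(-66763) = -1/66763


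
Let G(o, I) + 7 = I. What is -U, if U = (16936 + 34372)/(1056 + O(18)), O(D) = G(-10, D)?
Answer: -51308/1067 ≈ -48.086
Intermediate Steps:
G(o, I) = -7 + I
O(D) = -7 + D
U = 51308/1067 (U = (16936 + 34372)/(1056 + (-7 + 18)) = 51308/(1056 + 11) = 51308/1067 ≈ 48.086)
-U = -1*51308/1067 = -51308/1067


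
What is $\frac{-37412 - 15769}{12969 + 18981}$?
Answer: $- \frac{5909}{3550} \approx -1.6645$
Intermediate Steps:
$\frac{-37412 - 15769}{12969 + 18981} = - \frac{53181}{31950} = \left(-53181\right) \frac{1}{31950} = - \frac{5909}{3550}$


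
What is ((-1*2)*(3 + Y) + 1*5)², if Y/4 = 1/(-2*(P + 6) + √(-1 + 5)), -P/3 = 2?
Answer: 25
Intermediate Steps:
P = -6 (P = -3*2 = -6)
Y = 2 (Y = 4/(-2*(-6 + 6) + √(-1 + 5)) = 4/(-2*0 + √4) = 4/(0 + 2) = 4/2 = 4*(½) = 2)
((-1*2)*(3 + Y) + 1*5)² = ((-1*2)*(3 + 2) + 1*5)² = (-2*5 + 5)² = (-10 + 5)² = (-5)² = 25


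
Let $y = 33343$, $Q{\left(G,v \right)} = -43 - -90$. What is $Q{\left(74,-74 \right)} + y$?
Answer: $33390$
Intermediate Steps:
$Q{\left(G,v \right)} = 47$ ($Q{\left(G,v \right)} = -43 + 90 = 47$)
$Q{\left(74,-74 \right)} + y = 47 + 33343 = 33390$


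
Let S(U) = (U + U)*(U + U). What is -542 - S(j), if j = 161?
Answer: -104226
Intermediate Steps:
S(U) = 4*U² (S(U) = (2*U)*(2*U) = 4*U²)
-542 - S(j) = -542 - 4*161² = -542 - 4*25921 = -542 - 1*103684 = -542 - 103684 = -104226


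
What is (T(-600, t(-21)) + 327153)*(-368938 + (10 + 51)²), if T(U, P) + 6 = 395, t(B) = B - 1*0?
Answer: -119623906614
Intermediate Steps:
t(B) = B (t(B) = B + 0 = B)
T(U, P) = 389 (T(U, P) = -6 + 395 = 389)
(T(-600, t(-21)) + 327153)*(-368938 + (10 + 51)²) = (389 + 327153)*(-368938 + (10 + 51)²) = 327542*(-368938 + 61²) = 327542*(-368938 + 3721) = 327542*(-365217) = -119623906614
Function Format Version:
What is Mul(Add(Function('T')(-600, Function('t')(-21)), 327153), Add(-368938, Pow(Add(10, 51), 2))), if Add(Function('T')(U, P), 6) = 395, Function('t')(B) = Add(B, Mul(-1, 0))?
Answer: -119623906614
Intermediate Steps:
Function('t')(B) = B (Function('t')(B) = Add(B, 0) = B)
Function('T')(U, P) = 389 (Function('T')(U, P) = Add(-6, 395) = 389)
Mul(Add(Function('T')(-600, Function('t')(-21)), 327153), Add(-368938, Pow(Add(10, 51), 2))) = Mul(Add(389, 327153), Add(-368938, Pow(Add(10, 51), 2))) = Mul(327542, Add(-368938, Pow(61, 2))) = Mul(327542, Add(-368938, 3721)) = Mul(327542, -365217) = -119623906614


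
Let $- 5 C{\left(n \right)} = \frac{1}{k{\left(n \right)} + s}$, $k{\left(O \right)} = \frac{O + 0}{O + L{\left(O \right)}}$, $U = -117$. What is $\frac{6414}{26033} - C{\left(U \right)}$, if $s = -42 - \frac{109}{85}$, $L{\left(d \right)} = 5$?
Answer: $\frac{2529521810}{10467947399} \approx 0.24164$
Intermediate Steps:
$k{\left(O \right)} = \frac{O}{5 + O}$ ($k{\left(O \right)} = \frac{O + 0}{O + 5} = \frac{O}{5 + O}$)
$s = - \frac{3679}{85}$ ($s = -42 - 109 \cdot \frac{1}{85} = -42 - \frac{109}{85} = - \frac{3679}{85} \approx -43.282$)
$C{\left(n \right)} = - \frac{1}{5 \left(- \frac{3679}{85} + \frac{n}{5 + n}\right)}$ ($C{\left(n \right)} = - \frac{1}{5 \left(\frac{n}{5 + n} - \frac{3679}{85}\right)} = - \frac{1}{5 \left(- \frac{3679}{85} + \frac{n}{5 + n}\right)}$)
$\frac{6414}{26033} - C{\left(U \right)} = \frac{6414}{26033} - \frac{17 \left(5 - 117\right)}{18395 + 3594 \left(-117\right)} = 6414 \cdot \frac{1}{26033} - 17 \frac{1}{18395 - 420498} \left(-112\right) = \frac{6414}{26033} - 17 \frac{1}{-402103} \left(-112\right) = \frac{6414}{26033} - 17 \left(- \frac{1}{402103}\right) \left(-112\right) = \frac{6414}{26033} - \frac{1904}{402103} = \frac{2529521810}{10467947399}$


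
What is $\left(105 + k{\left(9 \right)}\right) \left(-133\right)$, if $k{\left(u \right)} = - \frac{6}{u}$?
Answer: $- \frac{41629}{3} \approx -13876.0$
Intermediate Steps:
$\left(105 + k{\left(9 \right)}\right) \left(-133\right) = \left(105 - \frac{6}{9}\right) \left(-133\right) = \left(105 - \frac{2}{3}\right) \left(-133\right) = \frac{313}{3} \left(-133\right) = - \frac{41629}{3}$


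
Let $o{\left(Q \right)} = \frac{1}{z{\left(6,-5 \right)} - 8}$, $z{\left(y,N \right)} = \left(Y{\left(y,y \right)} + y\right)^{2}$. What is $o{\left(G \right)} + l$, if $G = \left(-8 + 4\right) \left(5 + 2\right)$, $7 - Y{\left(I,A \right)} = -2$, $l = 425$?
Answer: $\frac{92226}{217} \approx 425.0$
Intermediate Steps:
$Y{\left(I,A \right)} = 9$ ($Y{\left(I,A \right)} = 7 - -2 = 7 + 2 = 9$)
$z{\left(y,N \right)} = \left(9 + y\right)^{2}$
$G = -28$ ($G = \left(-4\right) 7 = -28$)
$o{\left(Q \right)} = \frac{1}{217}$ ($o{\left(Q \right)} = \frac{1}{\left(9 + 6\right)^{2} - 8} = \frac{1}{15^{2} - 8} = \frac{1}{225 - 8} = \frac{1}{217}$)
$o{\left(G \right)} + l = \frac{1}{217} + 425 = \frac{92226}{217}$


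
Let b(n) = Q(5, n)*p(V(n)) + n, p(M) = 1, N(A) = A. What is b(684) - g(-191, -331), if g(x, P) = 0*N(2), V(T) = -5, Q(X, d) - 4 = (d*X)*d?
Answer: 2339968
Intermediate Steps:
Q(X, d) = 4 + X*d**2 (Q(X, d) = 4 + (d*X)*d = 4 + (X*d)*d = 4 + X*d**2)
g(x, P) = 0 (g(x, P) = 0*2 = 0)
b(n) = 4 + n + 5*n**2 (b(n) = (4 + 5*n**2)*1 + n = (4 + 5*n**2) + n = 4 + n + 5*n**2)
b(684) - g(-191, -331) = (4 + 684 + 5*684**2) - 1*0 = (4 + 684 + 5*467856) + 0 = (4 + 684 + 2339280) + 0 = 2339968 + 0 = 2339968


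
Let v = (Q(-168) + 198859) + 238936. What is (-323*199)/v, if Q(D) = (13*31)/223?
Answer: -44377/302256 ≈ -0.14682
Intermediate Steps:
Q(D) = 403/223 (Q(D) = 403*(1/223) = 403/223)
v = 97628688/223 (v = (403/223 + 198859) + 238936 = 44345960/223 + 238936 = 97628688/223 ≈ 4.3780e+5)
(-323*199)/v = (-323*199)/(97628688/223) = -64277*223/97628688 = -44377/302256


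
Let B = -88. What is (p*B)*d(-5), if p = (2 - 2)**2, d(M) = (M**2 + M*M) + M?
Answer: 0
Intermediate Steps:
d(M) = M + 2*M**2 (d(M) = (M**2 + M**2) + M = 2*M**2 + M = M + 2*M**2)
p = 0 (p = 0**2 = 0)
(p*B)*d(-5) = (0*(-88))*(-5*(1 + 2*(-5))) = 0*(-5*(1 - 10)) = 0*(-5*(-9)) = 0*45 = 0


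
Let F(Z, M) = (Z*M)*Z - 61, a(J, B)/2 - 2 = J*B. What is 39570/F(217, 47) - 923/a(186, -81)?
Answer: 1617438283/33338469808 ≈ 0.048516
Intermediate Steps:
a(J, B) = 4 + 2*B*J (a(J, B) = 4 + 2*(J*B) = 4 + 2*(B*J) = 4 + 2*B*J)
F(Z, M) = -61 + M*Z² (F(Z, M) = (M*Z)*Z - 61 = M*Z² - 61 = -61 + M*Z²)
39570/F(217, 47) - 923/a(186, -81) = 39570/(-61 + 47*217²) - 923/(4 + 2*(-81)*186) = 39570/(-61 + 47*47089) - 923/(4 - 30132) = 39570/(-61 + 2213183) - 923/(-30128) = 39570/2213122 - 923*(-1/30128) = 39570*(1/2213122) + 923/30128 = 19785/1106561 + 923/30128 = 1617438283/33338469808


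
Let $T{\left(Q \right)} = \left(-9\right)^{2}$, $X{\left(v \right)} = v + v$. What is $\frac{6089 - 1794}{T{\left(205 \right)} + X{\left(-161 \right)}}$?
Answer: $- \frac{4295}{241} \approx -17.822$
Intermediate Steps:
$X{\left(v \right)} = 2 v$
$T{\left(Q \right)} = 81$
$\frac{6089 - 1794}{T{\left(205 \right)} + X{\left(-161 \right)}} = \frac{6089 - 1794}{81 + 2 \left(-161\right)} = \frac{4295}{81 - 322} = \frac{4295}{-241} = 4295 \left(- \frac{1}{241}\right) = - \frac{4295}{241}$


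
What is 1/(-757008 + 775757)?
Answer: 1/18749 ≈ 5.3336e-5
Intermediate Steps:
1/(-757008 + 775757) = 1/18749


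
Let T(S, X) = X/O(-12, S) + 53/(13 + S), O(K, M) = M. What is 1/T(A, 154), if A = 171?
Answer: 31464/37399 ≈ 0.84131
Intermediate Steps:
T(S, X) = 53/(13 + S) + X/S (T(S, X) = X/S + 53/(13 + S) = 53/(13 + S) + X/S)
1/T(A, 154) = 1/((13*154 + 53*171 + 171*154)/(171*(13 + 171))) = 1/((1/171)*(2002 + 9063 + 26334)/184) = 1/((1/171)*(1/184)*37399) = 1/(37399/31464) = 31464/37399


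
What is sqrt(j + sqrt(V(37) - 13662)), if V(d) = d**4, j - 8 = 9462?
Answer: sqrt(9470 + sqrt(1860499)) ≈ 104.09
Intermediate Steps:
j = 9470 (j = 8 + 9462 = 9470)
sqrt(j + sqrt(V(37) - 13662)) = sqrt(9470 + sqrt(37**4 - 13662)) = sqrt(9470 + sqrt(1874161 - 13662)) = sqrt(9470 + sqrt(1860499))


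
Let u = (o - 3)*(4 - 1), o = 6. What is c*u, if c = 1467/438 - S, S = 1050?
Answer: -1375299/146 ≈ -9419.9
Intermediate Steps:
c = -152811/146 (c = 1467/438 - 1*1050 = 1467*(1/438) - 1050 = 489/146 - 1050 = -152811/146 ≈ -1046.7)
u = 9 (u = (6 - 3)*(4 - 1) = 3*3 = 9)
c*u = -152811/146*9 = -1375299/146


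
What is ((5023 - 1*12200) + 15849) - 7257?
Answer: 1415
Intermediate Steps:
((5023 - 1*12200) + 15849) - 7257 = ((5023 - 12200) + 15849) - 7257 = (-7177 + 15849) - 7257 = 8672 - 7257 = 1415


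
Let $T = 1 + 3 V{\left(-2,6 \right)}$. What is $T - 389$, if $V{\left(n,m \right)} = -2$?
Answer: $-394$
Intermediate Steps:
$T = -5$ ($T = 1 + 3 \left(-2\right) = 1 - 6 = -5$)
$T - 389 = -5 - 389 = -394$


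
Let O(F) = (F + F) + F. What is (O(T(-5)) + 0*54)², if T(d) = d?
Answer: 225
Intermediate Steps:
O(F) = 3*F (O(F) = 2*F + F = 3*F)
(O(T(-5)) + 0*54)² = (3*(-5) + 0*54)² = (-15 + 0)² = (-15)² = 225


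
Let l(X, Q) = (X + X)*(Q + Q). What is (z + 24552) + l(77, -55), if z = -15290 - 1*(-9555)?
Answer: 1877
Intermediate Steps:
l(X, Q) = 4*Q*X (l(X, Q) = (2*X)*(2*Q) = 4*Q*X)
z = -5735 (z = -15290 + 9555 = -5735)
(z + 24552) + l(77, -55) = (-5735 + 24552) + 4*(-55)*77 = 18817 - 16940 = 1877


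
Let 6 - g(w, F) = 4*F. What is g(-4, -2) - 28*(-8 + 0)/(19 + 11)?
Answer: 322/15 ≈ 21.467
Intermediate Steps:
g(w, F) = 6 - 4*F
g(-4, -2) - 28*(-8 + 0)/(19 + 11) = (6 - 4*(-2)) - 28*(-8 + 0)/(19 + 11) = (6 + 8) - (-224)/30 = 14 - (-224)/30 = 14 - 28*(-4/15) = 14 + 112/15 = 322/15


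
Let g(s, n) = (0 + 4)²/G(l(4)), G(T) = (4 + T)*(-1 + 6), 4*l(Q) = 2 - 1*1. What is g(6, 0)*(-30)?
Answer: -384/17 ≈ -22.588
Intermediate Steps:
l(Q) = ¼ (l(Q) = (2 - 1*1)/4 = (2 - 1)/4 = (¼)*1 = ¼)
G(T) = 20 + 5*T (G(T) = (4 + T)*5 = 20 + 5*T)
g(s, n) = 64/85 (g(s, n) = (0 + 4)²/(20 + 5*(¼)) = 4²/(20 + 5/4) = 16/(85/4) = (4/85)*16 = 64/85)
g(6, 0)*(-30) = (64/85)*(-30) = -384/17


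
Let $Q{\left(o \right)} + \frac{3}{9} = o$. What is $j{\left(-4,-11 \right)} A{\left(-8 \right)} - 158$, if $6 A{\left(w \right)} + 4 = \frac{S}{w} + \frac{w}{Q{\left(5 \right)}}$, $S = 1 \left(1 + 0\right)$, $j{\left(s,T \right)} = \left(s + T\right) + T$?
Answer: $- \frac{7431}{56} \approx -132.7$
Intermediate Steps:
$j{\left(s,T \right)} = s + 2 T$ ($j{\left(s,T \right)} = \left(T + s\right) + T = s + 2 T$)
$Q{\left(o \right)} = - \frac{1}{3} + o$
$S = 1$ ($S = 1 \cdot 1 = 1$)
$A{\left(w \right)} = - \frac{2}{3} + \frac{1}{6 w} + \frac{w}{28}$ ($A{\left(w \right)} = - \frac{2}{3} + \frac{1 \frac{1}{w} + \frac{w}{- \frac{1}{3} + 5}}{6} = - \frac{2}{3} + \frac{\frac{1}{w} + \frac{w}{\frac{14}{3}}}{6} = - \frac{2}{3} + \frac{\frac{1}{w} + w \frac{3}{14}}{6} = - \frac{2}{3} + \frac{\frac{1}{w} + \frac{3 w}{14}}{6} = - \frac{2}{3} + \left(\frac{1}{6 w} + \frac{w}{28}\right) = - \frac{2}{3} + \frac{1}{6 w} + \frac{w}{28}$)
$j{\left(-4,-11 \right)} A{\left(-8 \right)} - 158 = \left(-4 + 2 \left(-11\right)\right) \frac{14 - 8 \left(-56 + 3 \left(-8\right)\right)}{84 \left(-8\right)} - 158 = \left(-4 - 22\right) \frac{1}{84} \left(- \frac{1}{8}\right) \left(14 - 8 \left(-56 - 24\right)\right) - 158 = - 26 \cdot \frac{1}{84} \left(- \frac{1}{8}\right) \left(14 - -640\right) - 158 = - 26 \cdot \frac{1}{84} \left(- \frac{1}{8}\right) \left(14 + 640\right) - 158 = - 26 \cdot \frac{1}{84} \left(- \frac{1}{8}\right) 654 - 158 = \left(-26\right) \left(- \frac{109}{112}\right) - 158 = \frac{1417}{56} - 158 = - \frac{7431}{56}$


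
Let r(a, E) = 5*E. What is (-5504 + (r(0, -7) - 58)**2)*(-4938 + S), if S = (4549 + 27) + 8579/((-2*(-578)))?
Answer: -75830205/68 ≈ -1.1152e+6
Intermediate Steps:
S = 5298435/1156 (S = 4576 + 8579/1156 = 5298435/1156 ≈ 4583.4)
(-5504 + (r(0, -7) - 58)**2)*(-4938 + S) = (-5504 + (5*(-7) - 58)**2)*(-4938 + 5298435/1156) = (-5504 + (-35 - 58)**2)*(-409893/1156) = (-5504 + (-93)**2)*(-409893/1156) = (-5504 + 8649)*(-409893/1156) = 3145*(-409893/1156) = -75830205/68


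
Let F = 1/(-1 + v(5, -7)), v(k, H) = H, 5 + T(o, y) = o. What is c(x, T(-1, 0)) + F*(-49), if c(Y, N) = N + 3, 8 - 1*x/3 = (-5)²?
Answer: 25/8 ≈ 3.1250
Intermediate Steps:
x = -51 (x = 24 - 3*(-5)² = 24 - 3*25 = 24 - 75 = -51)
T(o, y) = -5 + o
c(Y, N) = 3 + N
F = -⅛ (F = 1/(-1 - 7) = 1/(-8) = -⅛ ≈ -0.12500)
c(x, T(-1, 0)) + F*(-49) = (3 + (-5 - 1)) - ⅛*(-49) = (3 - 6) + 49/8 = -3 + 49/8 = 25/8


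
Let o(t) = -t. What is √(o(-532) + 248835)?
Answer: √249367 ≈ 499.37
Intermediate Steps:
√(o(-532) + 248835) = √(-1*(-532) + 248835) = √(532 + 248835) = √249367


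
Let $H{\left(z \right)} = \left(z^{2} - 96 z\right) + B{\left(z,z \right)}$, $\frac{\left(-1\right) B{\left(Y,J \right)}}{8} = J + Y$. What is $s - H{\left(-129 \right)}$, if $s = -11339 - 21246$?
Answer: $-63674$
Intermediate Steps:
$B{\left(Y,J \right)} = - 8 J - 8 Y$ ($B{\left(Y,J \right)} = - 8 \left(J + Y\right) = - 8 J - 8 Y$)
$s = -32585$ ($s = -11339 - 21246 = -32585$)
$H{\left(z \right)} = z^{2} - 112 z$ ($H{\left(z \right)} = \left(z^{2} - 96 z\right) - 16 z = z^{2} - 112 z$)
$s - H{\left(-129 \right)} = -32585 - - 129 \left(-112 - 129\right) = -32585 - \left(-129\right) \left(-241\right) = -32585 - 31089 = -63674$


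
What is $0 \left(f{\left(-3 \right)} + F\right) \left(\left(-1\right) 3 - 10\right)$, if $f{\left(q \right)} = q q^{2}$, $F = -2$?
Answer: $0$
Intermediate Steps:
$f{\left(q \right)} = q^{3}$
$0 \left(f{\left(-3 \right)} + F\right) \left(\left(-1\right) 3 - 10\right) = 0 \left(\left(-3\right)^{3} - 2\right) \left(\left(-1\right) 3 - 10\right) = 0 \left(-27 - 2\right) \left(-3 - 10\right) = 0 \left(-29\right) \left(-13\right) = 0 \left(-13\right) = 0$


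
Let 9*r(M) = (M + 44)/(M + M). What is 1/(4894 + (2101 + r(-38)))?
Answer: 114/797429 ≈ 0.00014296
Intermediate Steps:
r(M) = (44 + M)/(18*M) (r(M) = ((M + 44)/(M + M))/9 = ((44 + M)/((2*M)))/9 = ((44 + M)*(1/(2*M)))/9 = ((44 + M)/(2*M))/9 = (44 + M)/(18*M))
1/(4894 + (2101 + r(-38))) = 1/(4894 + (2101 + (1/18)*(44 - 38)/(-38))) = 1/(4894 + (2101 + (1/18)*(-1/38)*6)) = 1/(4894 + (2101 - 1/114)) = 1/(4894 + 239513/114) = 1/(797429/114) = 114/797429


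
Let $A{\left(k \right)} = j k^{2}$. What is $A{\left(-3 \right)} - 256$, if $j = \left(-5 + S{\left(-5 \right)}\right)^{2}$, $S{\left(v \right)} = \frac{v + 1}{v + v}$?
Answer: $- \frac{1639}{25} \approx -65.56$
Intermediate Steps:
$S{\left(v \right)} = \frac{1 + v}{2 v}$
$j = \frac{529}{25}$ ($j = \left(-5 + \frac{1 - 5}{2 \left(-5\right)}\right)^{2} = \left(-5 + \frac{1}{2} \left(- \frac{1}{5}\right) \left(-4\right)\right)^{2} = \left(-5 + \frac{2}{5}\right)^{2} = \left(- \frac{23}{5}\right)^{2} = \frac{529}{25} \approx 21.16$)
$A{\left(k \right)} = \frac{529 k^{2}}{25}$
$A{\left(-3 \right)} - 256 = \frac{529 \left(-3\right)^{2}}{25} - 256 = \frac{529}{25} \cdot 9 - 256 = \frac{4761}{25} - 256 = - \frac{1639}{25}$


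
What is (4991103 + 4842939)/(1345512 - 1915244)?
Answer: -4917021/284866 ≈ -17.261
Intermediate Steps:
(4991103 + 4842939)/(1345512 - 1915244) = 9834042/(-569732) = 9834042*(-1/569732) = -4917021/284866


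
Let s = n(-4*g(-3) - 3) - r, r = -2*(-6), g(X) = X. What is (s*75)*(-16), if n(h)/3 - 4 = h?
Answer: -32400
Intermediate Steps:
r = 12
n(h) = 12 + 3*h
s = 27 (s = (12 + 3*(-4*(-3) - 3)) - 1*12 = (12 + 3*(12 - 3)) - 12 = (12 + 3*9) - 12 = (12 + 27) - 12 = 39 - 12 = 27)
(s*75)*(-16) = (27*75)*(-16) = 2025*(-16) = -32400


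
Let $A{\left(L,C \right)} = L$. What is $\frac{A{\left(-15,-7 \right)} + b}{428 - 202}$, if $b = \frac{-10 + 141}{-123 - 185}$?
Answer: $- \frac{4751}{69608} \approx -0.068254$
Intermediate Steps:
$b = - \frac{131}{308}$ ($b = \frac{131}{-308} = 131 \left(- \frac{1}{308}\right) = - \frac{131}{308} \approx -0.42532$)
$\frac{A{\left(-15,-7 \right)} + b}{428 - 202} = \frac{-15 - \frac{131}{308}}{428 - 202} = - \frac{4751}{308 \cdot 226} = \left(- \frac{4751}{308}\right) \frac{1}{226} = - \frac{4751}{69608}$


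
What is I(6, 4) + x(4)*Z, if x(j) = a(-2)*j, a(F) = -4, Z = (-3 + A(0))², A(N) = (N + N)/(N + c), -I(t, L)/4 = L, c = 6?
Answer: -160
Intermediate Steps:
I(t, L) = -4*L
A(N) = 2*N/(6 + N) (A(N) = (N + N)/(N + 6) = (2*N)/(6 + N) = 2*N/(6 + N))
Z = 9 (Z = (-3 + 2*0/(6 + 0))² = (-3 + 2*0/6)² = (-3 + 2*0*(⅙))² = (-3 + 0)² = (-3)² = 9)
x(j) = -4*j
I(6, 4) + x(4)*Z = -4*4 - 4*4*9 = -16 - 16*9 = -16 - 144 = -160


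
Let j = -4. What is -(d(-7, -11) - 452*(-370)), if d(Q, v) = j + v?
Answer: -167225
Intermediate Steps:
d(Q, v) = -4 + v
-(d(-7, -11) - 452*(-370)) = -((-4 - 11) - 452*(-370)) = -(-15 + 167240) = -1*167225 = -167225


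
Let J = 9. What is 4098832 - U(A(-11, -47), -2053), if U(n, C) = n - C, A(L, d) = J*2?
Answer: 4096761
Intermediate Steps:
A(L, d) = 18 (A(L, d) = 9*2 = 18)
4098832 - U(A(-11, -47), -2053) = 4098832 - (18 - 1*(-2053)) = 4098832 - (18 + 2053) = 4098832 - 1*2071 = 4098832 - 2071 = 4096761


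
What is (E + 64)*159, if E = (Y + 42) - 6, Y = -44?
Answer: 8904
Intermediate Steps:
E = -8 (E = (-44 + 42) - 6 = -2 - 6 = -8)
(E + 64)*159 = (-8 + 64)*159 = 56*159 = 8904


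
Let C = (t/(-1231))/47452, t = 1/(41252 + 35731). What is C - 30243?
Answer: -135997922926007029/4496839695996 ≈ -30243.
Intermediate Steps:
t = 1/76983 ≈ 1.2990e-5
C = -1/4496839695996 (C = ((1/76983)/(-1231))/47452 = ((1/76983)*(-1/1231))*(1/47452) = -1/94766073*1/47452 = -1/4496839695996 ≈ -2.2238e-13)
C - 30243 = -1/4496839695996 - 30243 = -135997922926007029/4496839695996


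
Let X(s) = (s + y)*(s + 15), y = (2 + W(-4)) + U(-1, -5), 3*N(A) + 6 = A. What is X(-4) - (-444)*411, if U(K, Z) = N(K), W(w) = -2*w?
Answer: 547573/3 ≈ 1.8252e+5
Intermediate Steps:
N(A) = -2 + A/3
U(K, Z) = -2 + K/3
y = 23/3 (y = (2 - 2*(-4)) + (-2 + (1/3)*(-1)) = (2 + 8) + (-2 - 1/3) = 10 - 7/3 = 23/3 ≈ 7.6667)
X(s) = (15 + s)*(23/3 + s) (X(s) = (s + 23/3)*(s + 15) = (23/3 + s)*(15 + s) = (15 + s)*(23/3 + s))
X(-4) - (-444)*411 = (115 + (-4)**2 + (68/3)*(-4)) - (-444)*411 = (115 + 16 - 272/3) - 444*(-411) = 121/3 + 182484 = 547573/3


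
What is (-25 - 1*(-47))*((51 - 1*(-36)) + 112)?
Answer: 4378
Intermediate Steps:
(-25 - 1*(-47))*((51 - 1*(-36)) + 112) = (-25 + 47)*((51 + 36) + 112) = 22*(87 + 112) = 22*199 = 4378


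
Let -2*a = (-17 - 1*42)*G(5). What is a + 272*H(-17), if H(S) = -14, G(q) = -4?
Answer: -3926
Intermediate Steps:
a = -118 (a = -(-17 - 1*42)*(-4)/2 = -(-17 - 42)*(-4)/2 = -(-59)*(-4)/2 = -½*236 = -118)
a + 272*H(-17) = -118 + 272*(-14) = -118 - 3808 = -3926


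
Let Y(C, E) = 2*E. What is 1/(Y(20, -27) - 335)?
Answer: -1/389 ≈ -0.0025707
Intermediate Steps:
1/(Y(20, -27) - 335) = 1/(2*(-27) - 335) = 1/(-54 - 335) = 1/(-389) = -1/389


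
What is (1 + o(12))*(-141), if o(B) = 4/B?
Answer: -188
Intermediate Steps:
(1 + o(12))*(-141) = (1 + 4/12)*(-141) = (1 + 4*(1/12))*(-141) = (1 + ⅓)*(-141) = (4/3)*(-141) = -188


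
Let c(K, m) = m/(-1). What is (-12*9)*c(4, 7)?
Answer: 756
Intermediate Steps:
c(K, m) = -m (c(K, m) = m*(-1) = -m)
(-12*9)*c(4, 7) = (-12*9)*(-1*7) = -108*(-7) = 756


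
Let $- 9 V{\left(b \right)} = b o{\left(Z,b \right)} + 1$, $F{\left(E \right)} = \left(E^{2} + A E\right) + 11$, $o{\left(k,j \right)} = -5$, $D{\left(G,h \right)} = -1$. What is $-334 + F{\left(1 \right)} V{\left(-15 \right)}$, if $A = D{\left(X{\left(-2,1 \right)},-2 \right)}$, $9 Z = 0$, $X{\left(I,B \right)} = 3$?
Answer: $- \frac{3842}{9} \approx -426.89$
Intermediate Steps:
$Z = 0$ ($Z = \frac{1}{9} \cdot 0 = 0$)
$A = -1$
$F{\left(E \right)} = 11 + E^{2} - E$ ($F{\left(E \right)} = \left(E^{2} - E\right) + 11 = 11 + E^{2} - E$)
$V{\left(b \right)} = - \frac{1}{9} + \frac{5 b}{9}$ ($V{\left(b \right)} = - \frac{b \left(-5\right) + 1}{9} = - \frac{- 5 b + 1}{9} = - \frac{1 - 5 b}{9} = - \frac{1}{9} + \frac{5 b}{9}$)
$-334 + F{\left(1 \right)} V{\left(-15 \right)} = -334 + \left(11 + 1^{2} - 1\right) \left(- \frac{1}{9} + \frac{5}{9} \left(-15\right)\right) = -334 + \left(11 + 1 - 1\right) \left(- \frac{1}{9} - \frac{25}{3}\right) = -334 + 11 \left(- \frac{76}{9}\right) = -334 - \frac{836}{9} = - \frac{3842}{9}$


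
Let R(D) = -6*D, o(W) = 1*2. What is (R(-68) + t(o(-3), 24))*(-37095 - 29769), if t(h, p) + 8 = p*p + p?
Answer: -66864000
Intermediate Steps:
o(W) = 2
t(h, p) = -8 + p + p**2 (t(h, p) = -8 + (p*p + p) = -8 + (p**2 + p) = -8 + (p + p**2) = -8 + p + p**2)
(R(-68) + t(o(-3), 24))*(-37095 - 29769) = (-6*(-68) + (-8 + 24 + 24**2))*(-37095 - 29769) = (408 + (-8 + 24 + 576))*(-66864) = (408 + 592)*(-66864) = 1000*(-66864) = -66864000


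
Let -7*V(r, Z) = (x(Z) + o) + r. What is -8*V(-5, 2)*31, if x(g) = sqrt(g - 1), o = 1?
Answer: -744/7 ≈ -106.29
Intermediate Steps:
x(g) = sqrt(-1 + g)
V(r, Z) = -1/7 - r/7 - sqrt(-1 + Z)/7 (V(r, Z) = -((sqrt(-1 + Z) + 1) + r)/7 = -((1 + sqrt(-1 + Z)) + r)/7 = -(1 + r + sqrt(-1 + Z))/7 = -1/7 - r/7 - sqrt(-1 + Z)/7)
-8*V(-5, 2)*31 = -8*(-1/7 - 1/7*(-5) - sqrt(-1 + 2)/7)*31 = -8*(-1/7 + 5/7 - sqrt(1)/7)*31 = -8*(-1/7 + 5/7 - 1/7*1)*31 = -8*(-1/7 + 5/7 - 1/7)*31 = -8*3/7*31 = -24/7*31 = -744/7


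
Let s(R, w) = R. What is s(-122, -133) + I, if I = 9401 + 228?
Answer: 9507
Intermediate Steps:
I = 9629
s(-122, -133) + I = -122 + 9629 = 9507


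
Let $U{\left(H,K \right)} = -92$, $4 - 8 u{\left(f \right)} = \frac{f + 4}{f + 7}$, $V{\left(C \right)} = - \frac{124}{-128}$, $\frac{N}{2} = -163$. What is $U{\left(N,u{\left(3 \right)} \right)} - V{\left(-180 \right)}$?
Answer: $- \frac{2975}{32} \approx -92.969$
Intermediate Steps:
$N = -326$ ($N = 2 \left(-163\right) = -326$)
$V{\left(C \right)} = \frac{31}{32}$ ($V{\left(C \right)} = \left(-124\right) \left(- \frac{1}{128}\right) = \frac{31}{32}$)
$u{\left(f \right)} = \frac{1}{2} - \frac{4 + f}{8 \left(7 + f\right)}$ ($u{\left(f \right)} = \frac{1}{2} - \frac{\left(f + 4\right) \frac{1}{f + 7}}{8} = \frac{1}{2} - \frac{\left(4 + f\right) \frac{1}{7 + f}}{8} = \frac{1}{2} - \frac{\frac{1}{7 + f} \left(4 + f\right)}{8} = \frac{1}{2} - \frac{4 + f}{8 \left(7 + f\right)}$)
$U{\left(N,u{\left(3 \right)} \right)} - V{\left(-180 \right)} = -92 - \frac{31}{32} = - \frac{2975}{32}$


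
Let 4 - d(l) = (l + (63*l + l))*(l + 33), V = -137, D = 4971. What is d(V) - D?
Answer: -931087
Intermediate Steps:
d(l) = 4 - 65*l*(33 + l) (d(l) = 4 - (l + (63*l + l))*(l + 33) = 4 - (l + 64*l)*(33 + l) = 4 - 65*l*(33 + l))
d(V) - D = (4 - 2145*(-137) - 65*(-137)**2) - 1*4971 = (4 + 293865 - 65*18769) - 4971 = (4 + 293865 - 1219985) - 4971 = -926116 - 4971 = -931087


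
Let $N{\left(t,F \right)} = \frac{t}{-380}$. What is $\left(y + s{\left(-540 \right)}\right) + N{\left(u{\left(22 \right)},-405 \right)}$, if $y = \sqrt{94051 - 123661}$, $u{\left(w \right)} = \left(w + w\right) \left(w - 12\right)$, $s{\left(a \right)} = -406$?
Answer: $- \frac{7736}{19} + 3 i \sqrt{3290} \approx -407.16 + 172.08 i$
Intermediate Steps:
$u{\left(w \right)} = 2 w \left(-12 + w\right)$
$N{\left(t,F \right)} = - \frac{t}{380}$ ($N{\left(t,F \right)} = t \left(- \frac{1}{380}\right) = - \frac{t}{380}$)
$y = 3 i \sqrt{3290}$ ($y = \sqrt{-29610} = 3 i \sqrt{3290} \approx 172.08 i$)
$\left(y + s{\left(-540 \right)}\right) + N{\left(u{\left(22 \right)},-405 \right)} = \left(3 i \sqrt{3290} - 406\right) - \frac{2 \cdot 22 \left(-12 + 22\right)}{380} = \left(-406 + 3 i \sqrt{3290}\right) - \frac{2 \cdot 22 \cdot 10}{380} = \left(-406 + 3 i \sqrt{3290}\right) - \frac{22}{19} = - \frac{7736}{19} + 3 i \sqrt{3290}$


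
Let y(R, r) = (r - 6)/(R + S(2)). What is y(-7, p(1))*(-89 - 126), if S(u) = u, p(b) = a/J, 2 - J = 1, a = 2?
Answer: -172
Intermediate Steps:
J = 1 (J = 2 - 1*1 = 2 - 1 = 1)
p(b) = 2 (p(b) = 2/1 = 2*1 = 2)
y(R, r) = (-6 + r)/(2 + R) (y(R, r) = (r - 6)/(R + 2) = (-6 + r)/(2 + R))
y(-7, p(1))*(-89 - 126) = ((-6 + 2)/(2 - 7))*(-89 - 126) = (-4/(-5))*(-215) = -⅕*(-4)*(-215) = (⅘)*(-215) = -172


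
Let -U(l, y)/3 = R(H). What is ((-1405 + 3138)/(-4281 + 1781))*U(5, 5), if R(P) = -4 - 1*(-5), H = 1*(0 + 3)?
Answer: 5199/2500 ≈ 2.0796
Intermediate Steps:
H = 3 (H = 1*3 = 3)
R(P) = 1 (R(P) = -4 + 5 = 1)
U(l, y) = -3 (U(l, y) = -3*1 = -3)
((-1405 + 3138)/(-4281 + 1781))*U(5, 5) = ((-1405 + 3138)/(-4281 + 1781))*(-3) = (1733/(-2500))*(-3) = (1733*(-1/2500))*(-3) = -1733/2500*(-3) = 5199/2500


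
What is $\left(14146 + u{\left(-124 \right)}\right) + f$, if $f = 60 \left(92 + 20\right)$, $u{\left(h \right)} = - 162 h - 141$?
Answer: $40813$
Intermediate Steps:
$u{\left(h \right)} = -141 - 162 h$
$f = 6720$ ($f = 60 \cdot 112 = 6720$)
$\left(14146 + u{\left(-124 \right)}\right) + f = \left(14146 - -19947\right) + 6720 = \left(14146 + \left(-141 + 20088\right)\right) + 6720 = \left(14146 + 19947\right) + 6720 = 34093 + 6720 = 40813$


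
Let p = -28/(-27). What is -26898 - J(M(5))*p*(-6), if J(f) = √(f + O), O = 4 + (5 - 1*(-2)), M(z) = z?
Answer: -241858/9 ≈ -26873.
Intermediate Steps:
O = 11 (O = 4 + (5 + 2) = 4 + 7 = 11)
p = 28/27 (p = -28*(-1/27) = 28/27 ≈ 1.0370)
J(f) = √(11 + f) (J(f) = √(f + 11) = √(11 + f))
-26898 - J(M(5))*p*(-6) = -26898 - √(11 + 5)*(28/27)*(-6) = -26898 - √16*(28/27)*(-6) = -26898 - 4*(28/27)*(-6) = -26898 - 112*(-6)/27 = -26898 - 1*(-224/9) = -26898 + 224/9 = -241858/9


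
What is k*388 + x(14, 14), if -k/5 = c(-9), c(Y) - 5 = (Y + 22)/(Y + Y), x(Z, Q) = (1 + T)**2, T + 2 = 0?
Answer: -74681/9 ≈ -8297.9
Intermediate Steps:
T = -2 (T = -2 + 0 = -2)
x(Z, Q) = 1 (x(Z, Q) = (1 - 2)**2 = (-1)**2 = 1)
c(Y) = 5 + (22 + Y)/(2*Y) (c(Y) = 5 + (Y + 22)/(Y + Y) = 5 + (22 + Y)/((2*Y)) = 5 + (22 + Y)*(1/(2*Y)) = 5 + (22 + Y)/(2*Y))
k = -385/18 (k = -5*(11/2 + 11/(-9)) = -5*(11/2 + 11*(-1/9)) = -5*(11/2 - 11/9) = -5*77/18 = -385/18 ≈ -21.389)
k*388 + x(14, 14) = -385/18*388 + 1 = -74690/9 + 1 = -74681/9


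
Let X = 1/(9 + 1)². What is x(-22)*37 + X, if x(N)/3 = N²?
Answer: 5372401/100 ≈ 53724.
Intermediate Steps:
x(N) = 3*N²
X = 1/100 (X = 1/10² = 1/100 ≈ 0.010000)
x(-22)*37 + X = (3*(-22)²)*37 + 1/100 = (3*484)*37 + 1/100 = 1452*37 + 1/100 = 53724 + 1/100 = 5372401/100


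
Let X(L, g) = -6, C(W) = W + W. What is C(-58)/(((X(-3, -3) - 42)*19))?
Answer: 29/228 ≈ 0.12719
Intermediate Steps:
C(W) = 2*W
C(-58)/(((X(-3, -3) - 42)*19)) = (2*(-58))/(((-6 - 42)*19)) = -116/((-48*19)) = -116/(-912) = -116*(-1/912) = 29/228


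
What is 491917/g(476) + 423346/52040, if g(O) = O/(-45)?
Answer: -71985607369/1548190 ≈ -46497.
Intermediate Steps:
g(O) = -O/45 (g(O) = O*(-1/45) = -O/45)
491917/g(476) + 423346/52040 = 491917/((-1/45*476)) + 423346/52040 = 491917/(-476/45) + 423346*(1/52040) = 491917*(-45/476) + 211673/26020 = -22136265/476 + 211673/26020 = -71985607369/1548190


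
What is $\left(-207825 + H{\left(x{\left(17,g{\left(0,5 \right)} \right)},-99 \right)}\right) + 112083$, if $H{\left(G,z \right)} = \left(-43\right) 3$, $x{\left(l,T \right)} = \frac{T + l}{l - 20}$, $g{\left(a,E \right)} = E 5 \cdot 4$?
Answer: $-95871$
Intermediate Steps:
$g{\left(a,E \right)} = 20 E$ ($g{\left(a,E \right)} = 5 E 4 = 20 E$)
$x{\left(l,T \right)} = \frac{T + l}{-20 + l}$
$H{\left(G,z \right)} = -129$
$\left(-207825 + H{\left(x{\left(17,g{\left(0,5 \right)} \right)},-99 \right)}\right) + 112083 = \left(-207825 - 129\right) + 112083 = -207954 + 112083 = -95871$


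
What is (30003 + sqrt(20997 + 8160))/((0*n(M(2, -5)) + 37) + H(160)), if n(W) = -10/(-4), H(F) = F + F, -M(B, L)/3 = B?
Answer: 10001/119 + sqrt(29157)/357 ≈ 84.520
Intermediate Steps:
M(B, L) = -3*B
H(F) = 2*F
n(W) = 5/2 (n(W) = -10*(-1/4) = 5/2)
(30003 + sqrt(20997 + 8160))/((0*n(M(2, -5)) + 37) + H(160)) = (30003 + sqrt(20997 + 8160))/((0*(5/2) + 37) + 2*160) = (30003 + sqrt(29157))/((0 + 37) + 320) = (30003 + sqrt(29157))/(37 + 320) = (30003 + sqrt(29157))/357 = (30003 + sqrt(29157))*(1/357) = 10001/119 + sqrt(29157)/357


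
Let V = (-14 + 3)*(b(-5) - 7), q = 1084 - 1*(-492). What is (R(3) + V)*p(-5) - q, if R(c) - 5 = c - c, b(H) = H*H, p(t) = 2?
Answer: -1962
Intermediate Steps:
b(H) = H**2
q = 1576 (q = 1084 + 492 = 1576)
R(c) = 5 (R(c) = 5 + (c - c) = 5 + 0 = 5)
V = -198 (V = (-14 + 3)*((-5)**2 - 7) = -11*(25 - 7) = -11*18 = -198)
(R(3) + V)*p(-5) - q = (5 - 198)*2 - 1*1576 = -193*2 - 1576 = -386 - 1576 = -1962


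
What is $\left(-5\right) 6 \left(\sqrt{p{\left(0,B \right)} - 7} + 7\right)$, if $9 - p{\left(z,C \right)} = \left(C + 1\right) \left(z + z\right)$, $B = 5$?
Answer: $-210 - 30 \sqrt{2} \approx -252.43$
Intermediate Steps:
$p{\left(z,C \right)} = 9 - 2 z \left(1 + C\right)$ ($p{\left(z,C \right)} = 9 - \left(C + 1\right) \left(z + z\right) = 9 - \left(1 + C\right) 2 z = 9 - 2 z \left(1 + C\right)$)
$\left(-5\right) 6 \left(\sqrt{p{\left(0,B \right)} - 7} + 7\right) = \left(-5\right) 6 \left(\sqrt{\left(9 - 0 - 10 \cdot 0\right) - 7} + 7\right) = - 30 \left(\sqrt{\left(9 + 0 + 0\right) - 7} + 7\right) = - 30 \left(\sqrt{9 - 7} + 7\right) = - 30 \left(\sqrt{2} + 7\right) = - 30 \left(7 + \sqrt{2}\right) = -210 - 30 \sqrt{2}$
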